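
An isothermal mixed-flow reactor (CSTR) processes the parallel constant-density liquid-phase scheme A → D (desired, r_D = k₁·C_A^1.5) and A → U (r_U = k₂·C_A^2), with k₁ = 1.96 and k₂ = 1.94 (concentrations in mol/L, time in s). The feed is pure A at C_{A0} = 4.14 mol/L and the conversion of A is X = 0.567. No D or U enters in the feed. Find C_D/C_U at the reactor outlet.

Exit C_A = C_{A0}(1−X) = 4.14×0.433 = 1.793 mol/L.
In a CSTR the entire volume is at exit conditions, so r_D = 1.96×1.793^1.5 = 4.704 and r_U = 1.94×1.793^2 = 6.234.
Overall selectivity = C_D/C_U = r_Dτ/(r_Uτ) = r_D/r_U = 0.755.

0.755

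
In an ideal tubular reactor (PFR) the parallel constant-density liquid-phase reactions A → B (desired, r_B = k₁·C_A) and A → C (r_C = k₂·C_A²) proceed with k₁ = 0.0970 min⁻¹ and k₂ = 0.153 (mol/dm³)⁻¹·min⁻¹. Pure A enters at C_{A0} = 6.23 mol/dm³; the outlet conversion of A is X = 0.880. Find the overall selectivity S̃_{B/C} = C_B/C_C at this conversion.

0.228

C_A = C_{A0}(1−X) = 0.7476 mol/dm³.
Along a PFR/batch, dC_B/dC_A = −r_B/(r_B+r_C) = −k₁/(k₁+k₂·C_A).
Integrating from C_{A0} to C_A: C_B = (0.0970/0.153)·ln[(0.0970+0.153·6.23)/(0.0970+0.153·0.748)] = 0.6340·ln(1.050/0.2114) = 1.016 mol/dm³.
C_C = (C_{A0}−C_A)−C_B = 4.466 mol/dm³; S̃_{B/C} = 1.016/4.466 = 0.228.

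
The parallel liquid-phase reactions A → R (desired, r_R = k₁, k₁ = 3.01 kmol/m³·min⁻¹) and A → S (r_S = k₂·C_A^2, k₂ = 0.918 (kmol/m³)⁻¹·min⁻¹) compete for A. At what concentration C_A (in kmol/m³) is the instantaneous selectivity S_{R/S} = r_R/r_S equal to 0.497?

2.57 kmol/m³

S_{R/S} = (k₁/k₂)·C_A^-2 ⇒ C_A = (S·k₂/k₁)^(-0.5).
= (0.497×0.918/3.01)^(-0.5) = (0.1516)^(-0.5) = 2.57 kmol/m³.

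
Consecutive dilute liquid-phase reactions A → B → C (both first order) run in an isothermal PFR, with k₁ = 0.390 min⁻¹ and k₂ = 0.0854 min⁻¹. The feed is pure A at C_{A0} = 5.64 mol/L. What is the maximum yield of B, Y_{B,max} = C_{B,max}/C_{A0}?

At the optimum, C_{B,max}/C_{A0} = (k₁/k₂)^[k₂/(k₂−k₁)].
= (0.390/0.0854)^(0.0854/(0.0854−0.390)) = (4.567)^(-0.2804) = 0.6532.

0.653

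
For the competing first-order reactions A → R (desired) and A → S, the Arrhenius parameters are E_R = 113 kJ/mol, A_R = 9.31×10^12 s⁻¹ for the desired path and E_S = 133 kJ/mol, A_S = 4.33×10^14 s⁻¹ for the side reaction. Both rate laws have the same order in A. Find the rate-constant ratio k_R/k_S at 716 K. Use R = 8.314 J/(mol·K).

0.619

Since both paths have the same order in A, the concentration cancels and S_{R/S} = k_R/k_S = (A_R/A_S)·exp[(E_S−E_R)/(RT)].
(E_S−E_R)/(RT) = (133−113)×10³/(8.314×716) = 20000/5953 = 3.360.
k_R/k_S = (9.31×10^12/4.33×10^14)·exp(3.360) = 0.02150 × 28.78 = 0.619.
Since E_R < E_S, lowering the temperature improves selectivity toward R.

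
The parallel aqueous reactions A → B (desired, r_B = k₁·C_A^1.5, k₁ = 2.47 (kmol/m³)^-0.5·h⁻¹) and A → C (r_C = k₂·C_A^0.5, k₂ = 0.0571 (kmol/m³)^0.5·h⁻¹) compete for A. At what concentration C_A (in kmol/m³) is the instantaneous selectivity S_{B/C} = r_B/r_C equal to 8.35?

S_{B/C} = (k₁/k₂)·C_A ⇒ C_A = S·k₂/k₁.
= 8.35×0.0571/2.47 = 0.193 kmol/m³.

0.193 kmol/m³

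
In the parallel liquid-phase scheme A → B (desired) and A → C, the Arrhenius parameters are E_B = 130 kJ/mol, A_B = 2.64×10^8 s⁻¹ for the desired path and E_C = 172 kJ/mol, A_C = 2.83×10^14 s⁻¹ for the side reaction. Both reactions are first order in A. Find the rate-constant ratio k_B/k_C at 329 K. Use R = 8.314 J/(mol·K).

Since both paths have the same order in A, the concentration cancels and S_{B/C} = k_B/k_C = (A_B/A_C)·exp[(E_C−E_B)/(RT)].
(E_C−E_B)/(RT) = (172−130)×10³/(8.314×329) = 42000/2735 = 15.35.
k_B/k_C = (2.64×10^8/2.83×10^14)·exp(15.35) = 9.329×10^-7 × 4.661×10^6 = 4.35.

4.35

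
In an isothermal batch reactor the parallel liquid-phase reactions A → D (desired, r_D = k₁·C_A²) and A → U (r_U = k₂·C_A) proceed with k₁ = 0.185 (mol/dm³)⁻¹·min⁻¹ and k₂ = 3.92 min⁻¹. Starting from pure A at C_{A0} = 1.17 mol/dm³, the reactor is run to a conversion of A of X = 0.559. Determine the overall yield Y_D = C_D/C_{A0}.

0.0213

C_A = C_{A0}(1−X) = 0.5160 mol/dm³.
Along a PFR/batch, dC_U/dC_A = −r_U/(r_D+r_U) = −k₂/(k₂+k₁·C_A).
Integrating from C_{A0} to C_A: C_U = (3.92/0.185)·ln[(3.92+0.185·1.17)/(3.92+0.185·0.516)] = 21.19·ln(4.136/4.015) = 0.6291 mol/dm³.
Then C_D = (C_{A0}−C_A) − C_U = 0.6540 − 0.6291 = 0.02498 mol/dm³.
Y_D = C_D/C_{A0} = 0.02498/1.17 = 0.0213.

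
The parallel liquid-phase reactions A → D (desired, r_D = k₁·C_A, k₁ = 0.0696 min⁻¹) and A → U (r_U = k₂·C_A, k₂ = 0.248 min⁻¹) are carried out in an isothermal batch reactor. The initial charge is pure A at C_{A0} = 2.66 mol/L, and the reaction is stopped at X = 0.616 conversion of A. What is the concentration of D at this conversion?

0.359 mol/L

C_A = C_{A0}(1−X) = 1.021 mol/L.
Both paths are first order in A, so the instantaneous fraction to D is constant: dC_D/d(−C_A) = k₁/(k₁+k₂) = 0.2191.
C_D = 0.2191·(C_{A0}−C_A) = 0.2191×1.639 = 0.359 mol/L.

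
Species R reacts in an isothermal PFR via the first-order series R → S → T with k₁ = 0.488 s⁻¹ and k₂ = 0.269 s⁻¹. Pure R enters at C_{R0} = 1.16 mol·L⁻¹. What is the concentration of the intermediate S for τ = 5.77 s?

Solving the coupled first-order balances gives C_S(τ) = [k₁/(k₂−k₁)]·C_{R0}·(e^(−k₁τ) − e^(−k₂τ)).
e^(−k₁τ) = e^(−0.488×5.77) = e^(−2.816) = 0.05986; e^(−k₂τ) = e^(−1.552) = 0.2118.
C_S = 0.488×1.16/(0.269−0.488) × (0.05986−0.2118) = (-2.585)×(-0.1519) = 0.3927 mol·L⁻¹.

0.393 mol·L⁻¹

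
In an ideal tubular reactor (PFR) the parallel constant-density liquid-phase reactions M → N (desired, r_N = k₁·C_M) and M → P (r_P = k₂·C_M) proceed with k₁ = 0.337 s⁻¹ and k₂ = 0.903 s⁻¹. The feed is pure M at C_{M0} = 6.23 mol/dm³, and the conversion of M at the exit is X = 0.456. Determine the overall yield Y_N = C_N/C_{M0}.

0.124

C_M = C_{M0}(1−X) = 3.389 mol/dm³.
Both paths are first order in M, so the instantaneous fraction to N is constant: dC_N/d(−C_M) = k₁/(k₁+k₂) = 0.2718.
C_N = 0.2718·(C_{M0}−C_M) = 0.2718×2.841 = 0.772 mol/dm³.
Y_N = C_N/C_{M0} = 0.7721/6.23 = 0.124.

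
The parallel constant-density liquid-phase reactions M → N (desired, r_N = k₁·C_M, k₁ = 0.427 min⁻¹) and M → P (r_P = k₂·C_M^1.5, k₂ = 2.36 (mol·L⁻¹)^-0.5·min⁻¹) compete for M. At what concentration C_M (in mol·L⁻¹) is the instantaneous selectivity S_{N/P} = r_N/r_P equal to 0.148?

1.49 mol·L⁻¹

S_{N/P} = (k₁/k₂)·C_M^-0.5 ⇒ C_M = (S·k₂/k₁)^(-2).
= (0.148×2.36/0.427)^(-2) = (0.8180)^(-2) = 1.49 mol·L⁻¹.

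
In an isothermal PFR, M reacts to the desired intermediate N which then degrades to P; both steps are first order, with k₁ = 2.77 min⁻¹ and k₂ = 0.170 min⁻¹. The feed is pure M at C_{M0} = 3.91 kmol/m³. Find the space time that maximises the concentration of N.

1.07 min

The intermediate peaks when r₁ = r₂, i.e. k₁e^(−k₁τ) = k₂e^(−k₂τ), giving τ_opt = ln(k₂/k₁)/(k₂−k₁).
= ln(0.170/2.77)/(0.170−2.77) = ln(0.06137)/-2.600 = -2.791/-2.600 = 1.07 min.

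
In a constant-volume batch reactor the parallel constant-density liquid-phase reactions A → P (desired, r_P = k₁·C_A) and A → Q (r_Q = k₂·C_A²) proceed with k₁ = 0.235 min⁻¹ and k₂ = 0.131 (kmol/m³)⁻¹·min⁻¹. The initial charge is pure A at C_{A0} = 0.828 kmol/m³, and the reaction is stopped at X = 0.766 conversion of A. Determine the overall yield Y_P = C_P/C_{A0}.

C_A = C_{A0}(1−X) = 0.1938 kmol/m³.
Along a PFR/batch, dC_P/dC_A = −r_P/(r_P+r_Q) = −k₁/(k₁+k₂·C_A).
Integrating from C_{A0} to C_A: C_P = (0.235/0.131)·ln[(0.235+0.131·0.828)/(0.235+0.131·0.194)] = 1.794·ln(0.3435/0.2604) = 0.4968 kmol/m³.
Y_P = C_P/C_{A0} = 0.4968/0.828 = 0.600.

0.600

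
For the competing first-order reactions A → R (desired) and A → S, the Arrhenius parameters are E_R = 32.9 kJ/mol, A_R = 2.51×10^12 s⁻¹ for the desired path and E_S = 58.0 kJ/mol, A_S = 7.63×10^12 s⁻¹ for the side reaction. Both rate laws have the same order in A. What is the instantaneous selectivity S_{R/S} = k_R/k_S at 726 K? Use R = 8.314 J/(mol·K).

With equal orders, S_{R/S} = k_R/k_S = (A_R/A_S)·exp[(E_S−E_R)/(RT)].
(E_S−E_R)/(RT) = (58.0−32.9)×10³/(8.314×726) = 25100/6036 = 4.158.
k_R/k_S = (2.51×10^12/7.63×10^12)·exp(4.158) = 0.3290 × 63.97 = 21.0.
Since E_R < E_S, lowering the temperature improves selectivity toward R.

21.0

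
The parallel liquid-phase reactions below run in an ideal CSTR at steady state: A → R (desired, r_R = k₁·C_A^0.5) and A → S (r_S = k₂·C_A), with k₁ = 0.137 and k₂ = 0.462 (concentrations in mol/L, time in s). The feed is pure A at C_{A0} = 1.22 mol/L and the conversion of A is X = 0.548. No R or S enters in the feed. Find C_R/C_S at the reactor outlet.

0.399

Exit C_A = C_{A0}(1−X) = 1.22×0.452 = 0.5514 mol/L.
In a CSTR the entire volume is at exit conditions, so r_R = 0.137×0.5514^0.5 = 0.1017 and r_S = 0.462×0.5514 = 0.2548.
Overall selectivity = C_R/C_S = r_Rτ/(r_Sτ) = r_R/r_S = 0.399.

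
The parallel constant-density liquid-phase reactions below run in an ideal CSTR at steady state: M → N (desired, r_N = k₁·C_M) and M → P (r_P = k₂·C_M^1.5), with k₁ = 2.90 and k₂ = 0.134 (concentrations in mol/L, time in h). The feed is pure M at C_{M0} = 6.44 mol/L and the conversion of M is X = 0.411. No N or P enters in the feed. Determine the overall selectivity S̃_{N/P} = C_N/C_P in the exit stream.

11.1

Exit C_M = C_{M0}(1−X) = 6.44×0.589 = 3.793 mol/L.
In a CSTR the entire volume is at exit conditions, so r_N = 2.90×3.793 = 11.00 and r_P = 0.134×3.793^1.5 = 0.9899.
Overall selectivity = C_N/C_P = r_Nτ/(r_Pτ) = r_N/r_P = 11.1.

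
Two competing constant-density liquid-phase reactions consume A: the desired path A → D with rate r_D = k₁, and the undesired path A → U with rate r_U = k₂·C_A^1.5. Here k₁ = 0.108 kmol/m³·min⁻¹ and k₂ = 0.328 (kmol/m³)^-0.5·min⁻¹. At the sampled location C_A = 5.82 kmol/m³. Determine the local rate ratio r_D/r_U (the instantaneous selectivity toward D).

S_{D/U} = r_D/r_U = (k₁)/(k₂·C_A^1.5) = (k₁/k₂)·C_A^-1.5.
= (0.108) / (0.328×5.820^1.5) = 0.1080/4.605 = 0.0235.
The undesired path is higher order in A, so low C_A (CSTR or dilute feed) favours D.

0.0235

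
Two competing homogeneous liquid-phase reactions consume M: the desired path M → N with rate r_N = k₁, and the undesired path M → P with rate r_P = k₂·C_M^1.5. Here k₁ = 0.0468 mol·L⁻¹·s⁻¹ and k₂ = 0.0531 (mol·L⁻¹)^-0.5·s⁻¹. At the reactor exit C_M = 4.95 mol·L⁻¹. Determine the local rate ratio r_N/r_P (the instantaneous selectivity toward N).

0.0800

S_{N/P} = r_N/r_P = (k₁)/(k₂·C_M^1.5) = (k₁/k₂)·C_M^-1.5.
= (0.0468) / (0.0531×4.950^1.5) = 0.04680/0.5848 = 0.0800.
The undesired path is higher order in M, so low C_M (CSTR or dilute feed) favours N.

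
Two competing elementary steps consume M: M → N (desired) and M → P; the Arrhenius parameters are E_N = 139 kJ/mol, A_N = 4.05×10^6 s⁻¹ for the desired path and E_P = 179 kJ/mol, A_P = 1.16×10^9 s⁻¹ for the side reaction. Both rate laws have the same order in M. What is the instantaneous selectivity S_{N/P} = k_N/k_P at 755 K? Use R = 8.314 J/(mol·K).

2.04

With equal orders, S_{N/P} = k_N/k_P = (A_N/A_P)·exp[(E_P−E_N)/(RT)].
(E_P−E_N)/(RT) = (179−139)×10³/(8.314×755) = 40000/6277 = 6.372.
k_N/k_P = (4.05×10^6/1.16×10^9)·exp(6.372) = 0.003491 × 585.5 = 2.04.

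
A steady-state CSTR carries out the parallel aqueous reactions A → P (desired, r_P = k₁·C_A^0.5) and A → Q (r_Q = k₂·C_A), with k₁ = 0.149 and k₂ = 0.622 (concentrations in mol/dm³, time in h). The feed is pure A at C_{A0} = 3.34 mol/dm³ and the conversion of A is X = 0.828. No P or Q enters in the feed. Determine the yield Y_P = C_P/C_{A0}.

0.199

Exit C_A = C_{A0}(1−X) = 3.34×0.172 = 0.5745 mol/dm³.
Rates in a CSTR are evaluated at the outlet concentration: r_P = 0.149×0.5745^0.5 = 0.1129, r_Q = 0.622×0.5745 = 0.3573.
Fraction of consumed A going to P: r_P/(r_P+r_Q) = 0.2402.
C_P = 0.2402·C_{A0}·X = 0.2402×3.34×0.828 = 0.664 mol/dm³; Y_P = C_P/C_{A0} = 0.199.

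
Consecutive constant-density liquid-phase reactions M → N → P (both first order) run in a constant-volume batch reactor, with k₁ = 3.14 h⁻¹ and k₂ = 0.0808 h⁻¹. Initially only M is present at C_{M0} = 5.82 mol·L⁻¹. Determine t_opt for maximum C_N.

Setting dC_N/dt = 0 gives t_opt = ln(k₂/k₁)/(k₂−k₁).
= ln(0.0808/3.14)/(0.0808−3.14) = ln(0.02573)/-3.059 = -3.660/-3.059 = 1.20 h.

1.20 h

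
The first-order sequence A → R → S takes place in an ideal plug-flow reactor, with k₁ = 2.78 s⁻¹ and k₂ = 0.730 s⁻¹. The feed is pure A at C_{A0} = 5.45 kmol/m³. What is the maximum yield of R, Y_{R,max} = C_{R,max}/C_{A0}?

0.621

For a first-order series the maximum intermediate yield is C_{R,max}/C_{A0} = (k₁/k₂)^[k₂/(k₂−k₁)].
= (2.78/0.730)^(0.730/(0.730−2.78)) = (3.808)^(-0.3561) = 0.6212.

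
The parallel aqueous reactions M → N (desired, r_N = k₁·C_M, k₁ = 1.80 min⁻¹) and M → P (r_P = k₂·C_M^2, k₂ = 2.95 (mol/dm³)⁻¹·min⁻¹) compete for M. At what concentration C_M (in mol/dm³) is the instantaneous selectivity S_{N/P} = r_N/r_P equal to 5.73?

S_{N/P} = (k₁/k₂)·C_M⁻¹ ⇒ C_M = (S·k₂/k₁)^(-1).
= (5.73×2.95/1.80)^(-1) = (9.391)^(-1) = 0.106 mol/dm³.

0.106 mol/dm³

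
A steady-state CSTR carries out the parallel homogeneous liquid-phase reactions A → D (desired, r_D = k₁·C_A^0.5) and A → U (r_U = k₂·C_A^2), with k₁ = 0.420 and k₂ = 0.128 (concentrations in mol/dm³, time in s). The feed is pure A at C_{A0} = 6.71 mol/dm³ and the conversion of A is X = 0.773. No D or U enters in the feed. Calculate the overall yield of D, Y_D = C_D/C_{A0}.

Exit C_A = C_{A0}(1−X) = 6.71×0.227 = 1.523 mol/dm³.
Rates in a CSTR are evaluated at the outlet concentration: r_D = 0.420×1.523^0.5 = 0.5184, r_U = 0.128×1.523^2 = 0.2970.
Fraction of consumed A going to D: r_D/(r_D+r_U) = 0.6358.
C_D = 0.6358·C_{A0}·X = 0.6358×6.71×0.773 = 3.30 mol/dm³; Y_D = C_D/C_{A0} = 0.491.

0.491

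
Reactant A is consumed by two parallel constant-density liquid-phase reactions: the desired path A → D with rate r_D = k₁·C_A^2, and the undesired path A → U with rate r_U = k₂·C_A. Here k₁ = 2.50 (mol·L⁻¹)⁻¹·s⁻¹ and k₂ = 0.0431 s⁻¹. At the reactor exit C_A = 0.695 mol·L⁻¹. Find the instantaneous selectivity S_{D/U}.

40.3

S_{D/U} = r_D/r_U = (k₁·C_A^2)/(k₂·C_A) = (k₁/k₂)·C_A.
= (2.50×0.6950^2) / (0.0431×0.6950) = 1.208/0.02995 = 40.3.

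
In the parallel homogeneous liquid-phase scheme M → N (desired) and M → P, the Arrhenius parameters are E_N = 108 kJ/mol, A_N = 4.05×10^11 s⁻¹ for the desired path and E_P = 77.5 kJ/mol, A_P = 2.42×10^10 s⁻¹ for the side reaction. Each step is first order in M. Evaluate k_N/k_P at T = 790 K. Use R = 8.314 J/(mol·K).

0.161

k_N/k_P = (A_N/A_P)·exp[−(E_N−E_P)/(RT)] = (A_N/A_P)·exp[(E_P−E_N)/(RT)].
(E_P−E_N)/(RT) = (77.5−108)×10³/(8.314×790) = -30500/6568 = -4.644.
k_N/k_P = (4.05×10^11/2.42×10^10)·exp(-4.644) = 16.74 × 0.009622 = 0.161.
Since E_N > E_P, raising the temperature improves selectivity toward N.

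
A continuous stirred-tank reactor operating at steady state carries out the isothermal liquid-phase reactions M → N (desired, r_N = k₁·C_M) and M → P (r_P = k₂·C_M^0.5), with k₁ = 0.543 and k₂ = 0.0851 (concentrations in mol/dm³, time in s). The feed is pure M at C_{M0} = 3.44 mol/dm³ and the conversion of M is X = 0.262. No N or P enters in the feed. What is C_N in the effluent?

0.821 mol/dm³

Exit C_M = C_{M0}(1−X) = 3.44×0.738 = 2.539 mol/dm³.
In a CSTR the entire volume is at exit conditions, so r_N = 0.543×2.539 = 1.379 and r_P = 0.0851×2.539^0.5 = 0.1356.
Fraction of consumed M going to N: r_N/(r_N+r_P) = 0.9104.
C_N = 0.9104·C_{M0}·X = 0.9104×3.44×0.262 = 0.821 mol/dm³.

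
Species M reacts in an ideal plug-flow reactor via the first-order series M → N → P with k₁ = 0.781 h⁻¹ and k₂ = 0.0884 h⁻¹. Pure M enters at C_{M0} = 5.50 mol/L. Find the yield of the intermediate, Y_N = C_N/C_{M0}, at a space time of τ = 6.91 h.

For first-order series with pure M initially, C_N(τ) = k₁C_{M0}/(k₂−k₁)·(e^(−k₁τ) − e^(−k₂τ)).
e^(−k₁τ) = e^(−0.781×6.91) = e^(−5.397) = 0.004531; e^(−k₂τ) = e^(−0.6108) = 0.5429.
C_N = 0.781×5.50/(0.0884−0.781) × (0.004531−0.5429) = (-6.202)×(-0.5384) = 3.339 mol/L.
Y_N = C_N/C_{M0} = 3.339/5.50 = 0.607.

0.607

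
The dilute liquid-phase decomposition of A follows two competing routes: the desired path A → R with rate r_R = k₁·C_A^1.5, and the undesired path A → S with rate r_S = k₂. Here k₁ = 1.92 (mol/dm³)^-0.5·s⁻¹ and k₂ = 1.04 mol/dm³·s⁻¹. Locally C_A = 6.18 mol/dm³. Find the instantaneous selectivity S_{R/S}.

S_{R/S} = r_R/r_S = (k₁·C_A^1.5)/(k₂) = (k₁/k₂)·C_A^1.5.
= (1.92×6.180^1.5) / (1.04) = 29.50/1.040 = 28.4.
Since the desired path is higher order in A, keeping C_A high (PFR or concentrated feed) favours R.

28.4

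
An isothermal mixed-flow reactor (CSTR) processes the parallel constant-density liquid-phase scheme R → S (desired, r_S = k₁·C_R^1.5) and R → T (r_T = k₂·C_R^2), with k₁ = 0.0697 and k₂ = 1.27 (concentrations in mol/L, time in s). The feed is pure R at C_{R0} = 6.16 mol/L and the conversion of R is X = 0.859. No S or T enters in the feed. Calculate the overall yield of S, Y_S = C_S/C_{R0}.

0.0478

Exit C_R = C_{R0}(1−X) = 6.16×0.141 = 0.8686 mol/L.
A CSTR operates uniformly at the exit composition, giving r_S = 0.05642 and r_T = 0.9581 (each k·C_R^n at C_R = 0.8686).
Fraction of consumed R going to S: r_S/(r_S+r_T) = 0.05561.
C_S = 0.05561·C_{R0}·X = 0.05561×6.16×0.859 = 0.294 mol/L; Y_S = C_S/C_{R0} = 0.0478.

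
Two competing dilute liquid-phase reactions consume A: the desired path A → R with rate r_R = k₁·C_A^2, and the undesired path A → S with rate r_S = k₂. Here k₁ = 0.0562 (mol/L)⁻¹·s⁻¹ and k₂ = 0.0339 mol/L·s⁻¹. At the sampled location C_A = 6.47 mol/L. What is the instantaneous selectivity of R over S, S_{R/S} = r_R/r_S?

69.4

S_{R/S} = r_R/r_S = (k₁·C_A^2)/(k₂) = (k₁/k₂)·C_A^2.
= (0.0562×6.470^2) / (0.0339) = 2.353/0.03390 = 69.4.
Since the desired path is higher order in A, keeping C_A high (PFR or concentrated feed) favours R.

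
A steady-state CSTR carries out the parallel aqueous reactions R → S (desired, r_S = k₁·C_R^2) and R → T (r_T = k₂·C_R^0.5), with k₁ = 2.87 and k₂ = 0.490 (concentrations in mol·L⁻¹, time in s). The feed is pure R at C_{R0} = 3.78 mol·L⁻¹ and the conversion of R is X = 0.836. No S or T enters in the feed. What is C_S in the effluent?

2.34 mol·L⁻¹

Exit C_R = C_{R0}(1−X) = 3.78×0.164 = 0.6199 mol·L⁻¹.
A CSTR operates uniformly at the exit composition, giving r_S = 1.103 and r_T = 0.3858 (each k·C_R^n at C_R = 0.6199).
Fraction of consumed R going to S: r_S/(r_S+r_T) = 0.7409.
C_S = 0.7409·C_{R0}·X = 0.7409×3.78×0.836 = 2.34 mol·L⁻¹.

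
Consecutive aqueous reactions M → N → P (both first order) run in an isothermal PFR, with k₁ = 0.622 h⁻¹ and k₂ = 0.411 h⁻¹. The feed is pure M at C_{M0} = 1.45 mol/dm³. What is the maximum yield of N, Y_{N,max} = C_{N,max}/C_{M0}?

At the optimum, C_{N,max}/C_{M0} = (k₁/k₂)^[k₂/(k₂−k₁)].
= (0.622/0.411)^(0.411/(0.411−0.622)) = (1.513)^(-1.948) = 0.4462.

0.446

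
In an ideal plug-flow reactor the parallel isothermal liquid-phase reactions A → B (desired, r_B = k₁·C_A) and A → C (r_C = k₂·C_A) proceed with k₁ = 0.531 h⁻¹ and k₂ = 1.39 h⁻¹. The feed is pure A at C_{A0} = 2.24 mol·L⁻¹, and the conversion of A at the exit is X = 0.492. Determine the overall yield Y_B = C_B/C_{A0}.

C_A = C_{A0}(1−X) = 1.138 mol·L⁻¹.
Both paths are first order in A, so the instantaneous fraction to B is constant: dC_B/d(−C_A) = k₁/(k₁+k₂) = 0.2764.
C_B = 0.2764·(C_{A0}−C_A) = 0.2764×1.102 = 0.305 mol·L⁻¹.
Y_B = C_B/C_{A0} = 0.3046/2.24 = 0.136.

0.136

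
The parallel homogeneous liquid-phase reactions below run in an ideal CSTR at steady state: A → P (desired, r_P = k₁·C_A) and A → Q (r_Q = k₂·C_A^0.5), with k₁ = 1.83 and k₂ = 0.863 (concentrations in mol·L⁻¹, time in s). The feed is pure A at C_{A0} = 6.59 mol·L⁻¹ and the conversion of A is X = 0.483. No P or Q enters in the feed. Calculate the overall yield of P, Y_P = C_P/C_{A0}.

0.385

Exit C_A = C_{A0}(1−X) = 6.59×0.517 = 3.407 mol·L⁻¹.
A CSTR operates uniformly at the exit composition, giving r_P = 6.235 and r_Q = 1.593 (each k·C_A^n at C_A = 3.407).
Fraction of consumed A going to P: r_P/(r_P+r_Q) = 0.7965.
C_P = 0.7965·C_{A0}·X = 0.7965×6.59×0.483 = 2.54 mol·L⁻¹; Y_P = C_P/C_{A0} = 0.385.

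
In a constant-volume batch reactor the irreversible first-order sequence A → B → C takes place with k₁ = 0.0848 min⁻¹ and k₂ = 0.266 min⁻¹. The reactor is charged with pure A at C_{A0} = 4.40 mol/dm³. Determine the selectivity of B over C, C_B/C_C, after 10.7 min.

Solving the coupled first-order balances gives C_B(t) = [k₁/(k₂−k₁)]·C_{A0}·(e^(−k₁t) − e^(−k₂t)).
e^(−k₁t) = e^(−0.0848×10.7) = e^(−0.9074) = 0.4036; e^(−k₂t) = e^(−2.846) = 0.05806.
C_B = 0.0848×4.40/(0.266−0.0848) × (0.4036−0.05806) = 2.059×0.3455 = 0.7115 mol/dm³.
C_A = C_{A0}e^(−k₁t) = 1.776 mol/dm³, so C_C = C_{A0}−C_A−C_B = 1.913 mol/dm³; C_B/C_C = 0.372.

0.372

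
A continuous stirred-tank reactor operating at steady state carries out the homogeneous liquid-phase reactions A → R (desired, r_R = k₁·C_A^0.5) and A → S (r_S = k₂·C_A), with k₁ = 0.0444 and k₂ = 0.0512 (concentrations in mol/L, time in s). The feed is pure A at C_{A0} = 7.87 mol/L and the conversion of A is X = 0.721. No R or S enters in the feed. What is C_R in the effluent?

2.09 mol/L

Exit C_A = C_{A0}(1−X) = 7.87×0.279 = 2.196 mol/L.
A CSTR operates uniformly at the exit composition, giving r_R = 0.06579 and r_S = 0.1124 (each k·C_A^n at C_A = 2.196).
Fraction of consumed A going to R: r_R/(r_R+r_S) = 0.3692.
C_R = 0.3692·C_{A0}·X = 0.3692×7.87×0.721 = 2.09 mol/L.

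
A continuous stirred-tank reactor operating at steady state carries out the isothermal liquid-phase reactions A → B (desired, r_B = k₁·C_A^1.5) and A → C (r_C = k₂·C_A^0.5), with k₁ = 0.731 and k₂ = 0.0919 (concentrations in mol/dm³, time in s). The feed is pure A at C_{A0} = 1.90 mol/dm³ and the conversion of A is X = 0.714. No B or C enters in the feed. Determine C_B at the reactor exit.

Exit C_A = C_{A0}(1−X) = 1.90×0.286 = 0.5434 mol/dm³.
Rates in a CSTR are evaluated at the outlet concentration: r_B = 0.731×0.5434^1.5 = 0.2928, r_C = 0.0919×0.5434^0.5 = 0.06774.
Fraction of consumed A going to B: r_B/(r_B+r_C) = 0.8121.
C_B = 0.8121·C_{A0}·X = 0.8121×1.90×0.714 = 1.10 mol/dm³.

1.10 mol/dm³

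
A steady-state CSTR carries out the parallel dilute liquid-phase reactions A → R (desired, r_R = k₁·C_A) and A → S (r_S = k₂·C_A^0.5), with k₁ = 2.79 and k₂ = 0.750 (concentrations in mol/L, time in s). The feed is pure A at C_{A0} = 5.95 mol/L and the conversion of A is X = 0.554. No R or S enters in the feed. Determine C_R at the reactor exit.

Exit C_A = C_{A0}(1−X) = 5.95×0.446 = 2.654 mol/L.
In a CSTR the entire volume is at exit conditions, so r_R = 2.79×2.654 = 7.404 and r_S = 0.750×2.654^0.5 = 1.222.
Fraction of consumed A going to R: r_R/(r_R+r_S) = 0.8584.
C_R = 0.8584·C_{A0}·X = 0.8584×5.95×0.554 = 2.83 mol/L.

2.83 mol/L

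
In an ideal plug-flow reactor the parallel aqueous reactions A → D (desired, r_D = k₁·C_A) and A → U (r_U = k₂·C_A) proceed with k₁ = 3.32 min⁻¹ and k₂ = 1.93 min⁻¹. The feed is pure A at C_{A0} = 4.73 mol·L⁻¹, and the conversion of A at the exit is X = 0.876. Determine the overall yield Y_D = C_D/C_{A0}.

0.554

C_A = C_{A0}(1−X) = 0.5865 mol·L⁻¹.
Both paths are first order in A, so the instantaneous fraction to D is constant: dC_D/d(−C_A) = k₁/(k₁+k₂) = 0.6324.
C_D = 0.6324·(C_{A0}−C_A) = 0.6324×4.143 = 2.62 mol·L⁻¹.
Y_D = C_D/C_{A0} = 2.620/4.73 = 0.554.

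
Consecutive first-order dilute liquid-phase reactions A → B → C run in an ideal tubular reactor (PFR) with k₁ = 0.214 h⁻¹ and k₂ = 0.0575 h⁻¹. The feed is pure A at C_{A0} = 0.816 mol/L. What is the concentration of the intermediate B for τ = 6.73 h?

For first-order series with pure A initially, C_B(τ) = k₁C_{A0}/(k₂−k₁)·(e^(−k₁τ) − e^(−k₂τ)).
e^(−k₁τ) = e^(−0.214×6.73) = e^(−1.440) = 0.2369; e^(−k₂τ) = e^(−0.3870) = 0.6791.
C_B = 0.214×0.816/(0.0575−0.214) × (0.2369−0.6791) = (-1.116)×(-0.4422) = 0.4934 mol/L.

0.493 mol/L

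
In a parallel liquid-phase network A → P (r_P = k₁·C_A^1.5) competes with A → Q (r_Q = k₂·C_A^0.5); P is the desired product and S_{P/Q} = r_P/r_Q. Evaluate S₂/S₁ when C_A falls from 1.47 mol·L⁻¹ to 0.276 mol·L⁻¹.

0.188

S_{P/Q} = (k₁/k₂)·C_A, so S₂/S₁ = (C_{A,2}/C_{A,1}).
= 0.276/1.47 = 0.188.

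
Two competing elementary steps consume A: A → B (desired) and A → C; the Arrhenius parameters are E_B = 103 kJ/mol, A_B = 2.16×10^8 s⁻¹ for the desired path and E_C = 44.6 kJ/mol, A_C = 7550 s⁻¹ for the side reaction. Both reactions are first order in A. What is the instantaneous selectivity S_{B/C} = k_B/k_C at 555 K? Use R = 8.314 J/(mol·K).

k_B/k_C = (A_B/A_C)·exp[−(E_B−E_C)/(RT)] = (A_B/A_C)·exp[(E_C−E_B)/(RT)].
(E_C−E_B)/(RT) = (44.6−103)×10³/(8.314×555) = -58400/4614 = -12.66.
k_B/k_C = (2.16×10^8/7550)·exp(-12.66) = 28609 × 3.187×10^-6 = 0.0912.
Since E_B > E_C, raising the temperature improves selectivity toward B.

0.0912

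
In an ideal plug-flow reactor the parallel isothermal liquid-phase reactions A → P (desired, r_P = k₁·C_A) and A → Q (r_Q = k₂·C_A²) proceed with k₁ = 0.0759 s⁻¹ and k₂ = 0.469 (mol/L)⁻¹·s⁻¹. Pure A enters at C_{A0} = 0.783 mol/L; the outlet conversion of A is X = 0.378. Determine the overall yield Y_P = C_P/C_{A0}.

C_A = C_{A0}(1−X) = 0.4870 mol/L.
Along a PFR/batch, dC_P/dC_A = −r_P/(r_P+r_Q) = −k₁/(k₁+k₂·C_A).
Integrating from C_{A0} to C_A: C_P = (0.0759/0.469)·ln[(0.0759+0.469·0.783)/(0.0759+0.469·0.487)] = 0.1618·ln(0.4431/0.3043) = 0.06082 mol/L.
Y_P = C_P/C_{A0} = 0.06082/0.783 = 0.0777.

0.0777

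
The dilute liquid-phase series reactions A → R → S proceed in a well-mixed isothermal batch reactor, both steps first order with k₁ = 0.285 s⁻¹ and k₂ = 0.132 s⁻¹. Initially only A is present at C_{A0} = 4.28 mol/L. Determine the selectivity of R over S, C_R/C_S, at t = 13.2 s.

Solving the coupled first-order balances gives C_R(t) = [k₁/(k₂−k₁)]·C_{A0}·(e^(−k₁t) − e^(−k₂t)).
e^(−k₁t) = e^(−0.285×13.2) = e^(−3.762) = 0.02324; e^(−k₂t) = e^(−1.742) = 0.1751.
C_R = 0.285×4.28/(0.132−0.285) × (0.02324−0.1751) = (-7.973)×(-0.1519) = 1.211 mol/L.
C_A = C_{A0}e^(−k₁t) = 0.09946 mol/L, so C_S = C_{A0}−C_A−C_R = 2.970 mol/L; C_R/C_S = 0.408.

0.408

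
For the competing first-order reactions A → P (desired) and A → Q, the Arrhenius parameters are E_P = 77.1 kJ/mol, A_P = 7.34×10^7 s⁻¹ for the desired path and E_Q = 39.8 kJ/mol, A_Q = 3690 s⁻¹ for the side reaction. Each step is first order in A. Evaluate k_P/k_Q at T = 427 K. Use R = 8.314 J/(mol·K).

Since both paths have the same order in A, the concentration cancels and S_{P/Q} = k_P/k_Q = (A_P/A_Q)·exp[(E_Q−E_P)/(RT)].
(E_Q−E_P)/(RT) = (39.8−77.1)×10³/(8.314×427) = -37300/3550 = -10.51.
k_P/k_Q = (7.34×10^7/3690)·exp(-10.51) = 19892 × 2.735×10^-5 = 0.544.
Since E_P > E_Q, raising the temperature improves selectivity toward P.

0.544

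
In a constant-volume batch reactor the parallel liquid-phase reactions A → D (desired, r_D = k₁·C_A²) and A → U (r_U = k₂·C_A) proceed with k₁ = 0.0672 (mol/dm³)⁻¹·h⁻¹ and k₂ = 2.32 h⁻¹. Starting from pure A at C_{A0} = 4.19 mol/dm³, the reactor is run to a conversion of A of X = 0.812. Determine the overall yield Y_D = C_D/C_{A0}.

C_A = C_{A0}(1−X) = 0.7877 mol/dm³.
Along a PFR/batch, dC_U/dC_A = −r_U/(r_D+r_U) = −k₂/(k₂+k₁·C_A).
Integrating from C_{A0} to C_A: C_U = (2.32/0.0672)·ln[(2.32+0.0672·4.19)/(2.32+0.0672·0.788)] = 34.52·ln(2.602/2.373) = 3.176 mol/dm³.
Then C_D = (C_{A0}−C_A) − C_U = 3.402 − 3.176 = 0.2265 mol/dm³.
Y_D = C_D/C_{A0} = 0.2265/4.19 = 0.0541.

0.0541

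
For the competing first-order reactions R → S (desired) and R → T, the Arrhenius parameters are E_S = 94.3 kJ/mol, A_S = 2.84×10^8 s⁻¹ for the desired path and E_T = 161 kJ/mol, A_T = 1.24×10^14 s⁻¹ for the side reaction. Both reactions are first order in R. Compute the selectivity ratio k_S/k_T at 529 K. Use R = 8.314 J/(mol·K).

8.84

With equal orders, S_{S/T} = k_S/k_T = (A_S/A_T)·exp[(E_T−E_S)/(RT)].
(E_T−E_S)/(RT) = (161−94.3)×10³/(8.314×529) = 66700/4398 = 15.17.
k_S/k_T = (2.84×10^8/1.24×10^14)·exp(15.17) = 2.290×10^-6 × 3.858×10^6 = 8.84.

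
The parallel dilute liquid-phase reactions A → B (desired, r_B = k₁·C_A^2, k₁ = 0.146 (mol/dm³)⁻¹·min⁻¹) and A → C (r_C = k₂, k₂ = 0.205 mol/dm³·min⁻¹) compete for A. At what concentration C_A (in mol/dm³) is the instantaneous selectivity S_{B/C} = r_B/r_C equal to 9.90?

S_{B/C} = (k₁/k₂)·C_A^2 ⇒ C_A = (S·k₂/k₁)^(0.5).
= (9.90×0.205/0.146)^(0.5) = (13.90)^(0.5) = 3.73 mol/dm³.

3.73 mol/dm³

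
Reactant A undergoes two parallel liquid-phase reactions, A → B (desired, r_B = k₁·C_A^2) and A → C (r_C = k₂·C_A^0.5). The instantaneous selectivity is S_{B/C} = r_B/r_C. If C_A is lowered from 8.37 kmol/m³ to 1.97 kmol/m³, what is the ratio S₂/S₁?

S_{B/C} = (k₁/k₂)·C_A^1.5, so S₂/S₁ = (C_{A,2}/C_{A,1})^1.5.
= (1.97/8.37)^1.5 = (0.2354)^1.5 = 0.114.
Selectivity toward B falls as C_A falls — high-concentration operation is favoured.

0.114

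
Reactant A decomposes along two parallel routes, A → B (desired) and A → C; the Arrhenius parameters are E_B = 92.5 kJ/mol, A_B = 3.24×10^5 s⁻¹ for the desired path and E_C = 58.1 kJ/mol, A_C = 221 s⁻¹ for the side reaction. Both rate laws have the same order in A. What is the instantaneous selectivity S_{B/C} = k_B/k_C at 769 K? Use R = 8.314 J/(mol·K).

6.75

With equal orders, S_{B/C} = k_B/k_C = (A_B/A_C)·exp[(E_C−E_B)/(RT)].
(E_C−E_B)/(RT) = (58.1−92.5)×10³/(8.314×769) = -34400/6393 = -5.380.
k_B/k_C = (3.24×10^5/221)·exp(-5.380) = 1466 × 0.004606 = 6.75.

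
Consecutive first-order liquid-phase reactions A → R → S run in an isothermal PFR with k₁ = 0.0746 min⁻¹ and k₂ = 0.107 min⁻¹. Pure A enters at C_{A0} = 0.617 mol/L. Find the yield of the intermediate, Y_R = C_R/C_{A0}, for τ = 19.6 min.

Solving the coupled first-order balances gives C_R(τ) = [k₁/(k₂−k₁)]·C_{A0}·(e^(−k₁τ) − e^(−k₂τ)).
e^(−k₁τ) = e^(−0.0746×19.6) = e^(−1.462) = 0.2317; e^(−k₂τ) = e^(−2.097) = 0.1228.
C_R = 0.0746×0.617/(0.107−0.0746) × (0.2317−0.1228) = 1.421×0.1089 = 0.1548 mol/L.
Y_R = C_R/C_{A0} = 0.1548/0.617 = 0.251.

0.251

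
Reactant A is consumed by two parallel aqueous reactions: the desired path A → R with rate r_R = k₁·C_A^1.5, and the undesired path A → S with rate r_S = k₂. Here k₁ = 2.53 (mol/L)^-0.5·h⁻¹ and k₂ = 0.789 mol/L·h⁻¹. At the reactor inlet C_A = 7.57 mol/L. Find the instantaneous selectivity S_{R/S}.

S_{R/S} = r_R/r_S = (k₁·C_A^1.5)/(k₂) = (k₁/k₂)·C_A^1.5.
= (2.53×7.570^1.5) / (0.789) = 52.69/0.7890 = 66.8.

66.8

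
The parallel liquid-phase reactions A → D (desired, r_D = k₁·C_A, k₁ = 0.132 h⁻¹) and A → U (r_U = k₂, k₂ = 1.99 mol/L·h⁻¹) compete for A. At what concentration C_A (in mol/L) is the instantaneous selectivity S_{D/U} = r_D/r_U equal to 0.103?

1.55 mol/L

S_{D/U} = (k₁/k₂)·C_A ⇒ C_A = S·k₂/k₁.
= 0.103×1.99/0.132 = 1.55 mol/L.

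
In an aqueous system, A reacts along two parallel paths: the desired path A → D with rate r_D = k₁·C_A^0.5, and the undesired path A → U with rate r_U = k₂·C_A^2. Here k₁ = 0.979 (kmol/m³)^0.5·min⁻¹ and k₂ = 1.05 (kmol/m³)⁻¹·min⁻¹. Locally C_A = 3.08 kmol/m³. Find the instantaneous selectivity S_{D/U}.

0.172

S_{D/U} = r_D/r_U = (k₁·C_A^0.5)/(k₂·C_A^2) = (k₁/k₂)·C_A^-1.5.
= (0.979×3.080^0.5) / (1.05×3.080^2) = 1.718/9.961 = 0.172.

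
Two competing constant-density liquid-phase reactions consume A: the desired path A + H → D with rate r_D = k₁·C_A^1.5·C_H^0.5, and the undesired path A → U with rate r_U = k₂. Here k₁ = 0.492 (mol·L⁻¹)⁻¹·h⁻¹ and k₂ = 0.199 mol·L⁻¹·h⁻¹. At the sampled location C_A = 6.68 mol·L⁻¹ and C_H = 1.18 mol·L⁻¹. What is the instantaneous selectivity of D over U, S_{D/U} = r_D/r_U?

S_{D/U} = r_D/r_U = (k₁·C_A^1.5·C_H^0.5)/(k₂) = (k₁/k₂)·C_A^1.5·C_H^0.5.
= (0.492×6.680^1.5×1.180^0.5) / (0.199) = 9.227/0.1990 = 46.4.

46.4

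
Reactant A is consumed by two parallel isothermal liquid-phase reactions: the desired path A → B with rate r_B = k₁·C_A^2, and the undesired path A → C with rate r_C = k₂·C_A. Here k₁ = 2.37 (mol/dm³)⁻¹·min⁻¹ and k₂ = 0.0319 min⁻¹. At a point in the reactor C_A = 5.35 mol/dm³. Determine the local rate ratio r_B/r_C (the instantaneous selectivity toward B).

S_{B/C} = r_B/r_C = (k₁·C_A^2)/(k₂·C_A) = (k₁/k₂)·C_A.
= (2.37×5.350^2) / (0.0319×5.350) = 67.84/0.1707 = 397.

397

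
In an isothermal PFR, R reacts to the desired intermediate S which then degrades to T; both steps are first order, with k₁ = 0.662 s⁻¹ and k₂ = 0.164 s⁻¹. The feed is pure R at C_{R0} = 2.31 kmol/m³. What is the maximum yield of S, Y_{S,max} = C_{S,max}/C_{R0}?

0.632

At the optimum, C_{S,max}/C_{R0} = (k₁/k₂)^[k₂/(k₂−k₁)].
= (0.662/0.164)^(0.164/(0.164−0.662)) = (4.037)^(-0.3293) = 0.6316.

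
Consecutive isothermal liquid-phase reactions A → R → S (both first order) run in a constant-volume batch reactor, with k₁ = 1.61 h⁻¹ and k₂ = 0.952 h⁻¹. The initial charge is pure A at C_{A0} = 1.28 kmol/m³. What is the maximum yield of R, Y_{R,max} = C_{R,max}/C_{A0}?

For a first-order series the maximum intermediate yield is C_{R,max}/C_{A0} = (k₁/k₂)^[k₂/(k₂−k₁)].
= (1.61/0.952)^(0.952/(0.952−1.61)) = (1.691)^(-1.447) = 0.4676.

0.468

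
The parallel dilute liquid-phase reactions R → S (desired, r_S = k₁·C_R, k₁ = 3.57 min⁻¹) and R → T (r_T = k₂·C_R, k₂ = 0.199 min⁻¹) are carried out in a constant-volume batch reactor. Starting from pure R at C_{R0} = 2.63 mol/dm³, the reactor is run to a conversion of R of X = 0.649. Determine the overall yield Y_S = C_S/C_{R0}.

0.615

C_R = C_{R0}(1−X) = 0.9231 mol/dm³.
Both paths are first order in R, so the instantaneous fraction to S is constant: dC_S/d(−C_R) = k₁/(k₁+k₂) = 0.9472.
C_S = 0.9472·(C_{R0}−C_R) = 0.9472×1.707 = 1.62 mol/dm³.
Y_S = C_S/C_{R0} = 1.617/2.63 = 0.615.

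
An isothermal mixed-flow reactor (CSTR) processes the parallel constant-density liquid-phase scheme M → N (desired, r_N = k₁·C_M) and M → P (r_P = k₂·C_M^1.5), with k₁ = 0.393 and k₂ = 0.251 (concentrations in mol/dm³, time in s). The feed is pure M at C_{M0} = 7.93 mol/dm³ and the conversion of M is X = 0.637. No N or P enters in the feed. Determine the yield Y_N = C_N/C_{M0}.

Exit C_M = C_{M0}(1−X) = 7.93×0.363 = 2.879 mol/dm³.
In a CSTR the entire volume is at exit conditions, so r_N = 0.393×2.879 = 1.131 and r_P = 0.251×2.879^1.5 = 1.226.
Fraction of consumed M going to N: r_N/(r_N+r_P) = 0.4799.
C_N = 0.4799·C_{M0}·X = 0.4799×7.93×0.637 = 2.42 mol/dm³; Y_N = C_N/C_{M0} = 0.306.

0.306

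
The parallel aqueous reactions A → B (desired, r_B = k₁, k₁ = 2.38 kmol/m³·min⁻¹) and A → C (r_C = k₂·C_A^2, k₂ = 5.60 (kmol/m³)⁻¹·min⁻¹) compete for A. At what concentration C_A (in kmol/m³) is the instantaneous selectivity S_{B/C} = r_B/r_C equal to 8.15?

S_{B/C} = (k₁/k₂)·C_A^-2 ⇒ C_A = (S·k₂/k₁)^(-0.5).
= (8.15×5.60/2.38)^(-0.5) = (19.18)^(-0.5) = 0.228 kmol/m³.

0.228 kmol/m³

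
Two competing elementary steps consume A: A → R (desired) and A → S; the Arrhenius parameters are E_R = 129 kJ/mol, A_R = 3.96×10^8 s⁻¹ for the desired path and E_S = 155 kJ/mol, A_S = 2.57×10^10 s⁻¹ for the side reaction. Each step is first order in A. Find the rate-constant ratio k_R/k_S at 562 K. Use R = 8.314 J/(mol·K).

k_R/k_S = (A_R/A_S)·exp[−(E_R−E_S)/(RT)] = (A_R/A_S)·exp[(E_S−E_R)/(RT)].
(E_S−E_R)/(RT) = (155−129)×10³/(8.314×562) = 26000/4672 = 5.565.
k_R/k_S = (3.96×10^8/2.57×10^10)·exp(5.565) = 0.01541 × 261.0 = 4.02.

4.02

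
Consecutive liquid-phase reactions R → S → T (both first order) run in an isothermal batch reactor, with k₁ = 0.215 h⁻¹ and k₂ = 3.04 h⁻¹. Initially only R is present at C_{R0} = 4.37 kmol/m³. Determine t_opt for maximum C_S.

For first-order series the maximum of C_S occurs at t_opt = ln(k₂/k₁)/(k₂−k₁).
= ln(3.04/0.215)/(3.04−0.215) = ln(14.14)/2.825 = 2.649/2.825 = 0.938 h.

0.938 h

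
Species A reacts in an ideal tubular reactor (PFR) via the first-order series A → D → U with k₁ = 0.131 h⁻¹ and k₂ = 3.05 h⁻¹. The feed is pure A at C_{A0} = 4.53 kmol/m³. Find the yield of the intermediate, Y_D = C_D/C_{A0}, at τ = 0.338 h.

For first-order series with pure A initially, C_D(τ) = k₁C_{A0}/(k₂−k₁)·(e^(−k₁τ) − e^(−k₂τ)).
e^(−k₁τ) = e^(−0.131×0.338) = e^(−0.04428) = 0.9567; e^(−k₂τ) = e^(−1.031) = 0.3567.
C_D = 0.131×4.53/(3.05−0.131) × (0.9567−0.3567) = 0.2033×0.6000 = 0.1220 kmol/m³.
Y_D = C_D/C_{A0} = 0.1220/4.53 = 0.0269.

0.0269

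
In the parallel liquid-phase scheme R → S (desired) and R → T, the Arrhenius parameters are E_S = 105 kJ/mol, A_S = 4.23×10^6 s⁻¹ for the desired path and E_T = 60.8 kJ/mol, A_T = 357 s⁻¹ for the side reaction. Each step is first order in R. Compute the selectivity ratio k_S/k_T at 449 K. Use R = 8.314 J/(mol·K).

k_S/k_T = (A_S/A_T)·exp[−(E_S−E_T)/(RT)] = (A_S/A_T)·exp[(E_T−E_S)/(RT)].
(E_T−E_S)/(RT) = (60.8−105)×10³/(8.314×449) = -44200/3733 = -11.84.
k_S/k_T = (4.23×10^6/357)·exp(-11.84) = 11849 × 7.208×10^-6 = 0.0854.

0.0854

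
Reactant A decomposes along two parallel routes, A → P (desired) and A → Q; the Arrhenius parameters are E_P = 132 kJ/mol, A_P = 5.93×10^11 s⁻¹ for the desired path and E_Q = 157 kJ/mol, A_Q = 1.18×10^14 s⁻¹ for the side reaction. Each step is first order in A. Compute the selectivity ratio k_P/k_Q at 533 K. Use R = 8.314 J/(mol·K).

With equal orders, S_{P/Q} = k_P/k_Q = (A_P/A_Q)·exp[(E_Q−E_P)/(RT)].
(E_Q−E_P)/(RT) = (157−132)×10³/(8.314×533) = 25000/4431 = 5.642.
k_P/k_Q = (5.93×10^11/1.18×10^14)·exp(5.642) = 0.005025 × 281.9 = 1.42.
Since E_P < E_Q, lowering the temperature improves selectivity toward P.

1.42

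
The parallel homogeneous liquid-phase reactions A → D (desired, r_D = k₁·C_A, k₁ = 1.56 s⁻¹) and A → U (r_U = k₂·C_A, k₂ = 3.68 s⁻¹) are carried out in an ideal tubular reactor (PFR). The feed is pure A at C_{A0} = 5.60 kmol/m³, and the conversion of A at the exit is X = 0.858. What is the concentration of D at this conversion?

C_A = C_{A0}(1−X) = 0.7952 kmol/m³.
Both paths are first order in A, so the instantaneous fraction to D is constant: dC_D/d(−C_A) = k₁/(k₁+k₂) = 0.2977.
C_D = 0.2977·(C_{A0}−C_A) = 0.2977×4.805 = 1.43 kmol/m³.

1.43 kmol/m³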